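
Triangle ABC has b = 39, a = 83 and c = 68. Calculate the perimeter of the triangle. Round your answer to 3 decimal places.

190.000

Perimeter = 83 + 39 + 68 = 190.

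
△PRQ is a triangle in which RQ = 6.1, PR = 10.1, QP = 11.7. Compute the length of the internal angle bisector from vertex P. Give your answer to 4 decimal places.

By the law of cosines, cos P = (QP² + PR² − RQ²) / (2·QP·PR) ≈ 0.85339, so ∠P ≈ 31.42°.
The bisector from P has length 2·QP·PR·cos(∠P/2)/(QP+PR) ≈ 10.436.

t_P ≈ 10.4364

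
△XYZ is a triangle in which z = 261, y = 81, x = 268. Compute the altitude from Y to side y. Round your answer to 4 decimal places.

260.4031

Semiperimeter s = (268 + 81 + 261)/2 = 305.
Heron's formula: area = √(305·37·224·44) ≈ 10546.
The altitude from Y has length 2·area/y ≈ 260.4.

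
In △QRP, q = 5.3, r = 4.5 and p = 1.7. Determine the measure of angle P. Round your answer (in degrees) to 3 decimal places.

17.668

By the law of cosines, cos P = (q² + r² − p²) / (2·q·r) ≈ 0.95283, so ∠P ≈ 17.67°.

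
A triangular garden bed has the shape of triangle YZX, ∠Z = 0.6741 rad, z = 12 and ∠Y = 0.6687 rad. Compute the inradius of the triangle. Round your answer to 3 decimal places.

r ≈ 3.267

The third angle is ∠X = π − ∠Y − ∠Z = 1.7988 rad.
Law of sines: y = z·sin Y/sin Z ≈ 11.919.
Law of sines: x = z·sin X/sin Z ≈ 18.727.
Area = ½·z·y·sin X ≈ 69.662.
Semiperimeter s = (11.919+12+18.727)/2 = 21.323.
Inradius = area/s = 69.662/21.323 ≈ 3.267.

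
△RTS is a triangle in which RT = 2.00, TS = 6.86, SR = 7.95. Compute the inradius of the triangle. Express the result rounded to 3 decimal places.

0.732

Semiperimeter s = (6.86 + 7.95 + 2)/2 = 8.405.
Heron's formula: area = √(8.405·1.545·0.455·6.405) ≈ 6.1517.
Inradius = area/s = 6.1517/8.405 ≈ 0.73192.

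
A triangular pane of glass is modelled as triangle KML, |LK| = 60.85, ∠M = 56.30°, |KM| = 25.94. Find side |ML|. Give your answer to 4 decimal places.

71.2872

Law of sines: sin L = |KM|·sin M/|LK| ≈ 0.35466.
Since |LK| ≥ |KM|, only the acute value applies: ∠L ≈ 20.77°.
Then ∠K = 180° − ∠M − ∠L ≈ 102.93°.
Law of sines gives |ML| = |LK|·sin K/sin M ≈ 71.287.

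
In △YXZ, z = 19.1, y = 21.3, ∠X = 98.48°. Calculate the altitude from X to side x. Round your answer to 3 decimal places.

h_X ≈ 13.135

By the law of cosines, x² = z² + y² − 2·z·y·cos X = 938.49, so x ≈ 30.635.
Area = ½·z·y·sin X ≈ 201.19.
The altitude from X has length 2·area/x ≈ 13.135.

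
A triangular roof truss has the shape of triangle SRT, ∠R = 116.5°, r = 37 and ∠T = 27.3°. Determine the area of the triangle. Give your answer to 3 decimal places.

area ≈ 207.186

The third angle is ∠S = 180° − ∠R − ∠T = 36.20°.
Law of sines: s = r·sin S/sin R ≈ 24.418.
Law of sines: t = r·sin T/sin R ≈ 18.962.
Area = ½·r·s·sin T ≈ 207.19.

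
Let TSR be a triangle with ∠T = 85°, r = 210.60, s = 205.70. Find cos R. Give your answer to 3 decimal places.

By the law of cosines, t² = s² + r² − 2·s·r·cos T = 79114, so t ≈ 281.27.
Law of cosines again: cos R = (t² + s² − r²)/(2·t·s) ≈ 0.66606, so ∠R ≈ 48.24°.

cos R ≈ 0.666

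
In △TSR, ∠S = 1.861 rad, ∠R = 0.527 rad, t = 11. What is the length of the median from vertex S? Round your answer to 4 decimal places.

m_S ≈ 5.8196

The third angle is ∠T = π − ∠S − ∠R = 0.754 rad.
Law of sines: s = t·sin S/sin T ≈ 15.403.
Law of sines: r = t·sin R/sin T ≈ 8.0851.
Median from S: ½√(2·r² + 2·t² − s²) ≈ 5.8196.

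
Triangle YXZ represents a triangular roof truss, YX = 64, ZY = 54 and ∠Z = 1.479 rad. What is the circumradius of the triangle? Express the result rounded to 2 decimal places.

32.14

Law of sines: sin X = ZY·sin Z/YX ≈ 0.84020.
Since YX ≥ ZY, only the acute value applies: ∠X ≈ 0.998 rad.
Then ∠Y = π − ∠Z − ∠X ≈ 0.665 rad.
Law of sines gives XZ = YX·sin Y/sin Z ≈ 39.656.
Circumradius = YX/(2 sin Z) ≈ 32.135.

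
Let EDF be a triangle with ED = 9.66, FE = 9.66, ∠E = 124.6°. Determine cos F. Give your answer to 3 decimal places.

cos F ≈ 0.885

By the law of cosines, DF² = FE² + ED² − 2·FE·ED·cos E = 292.61, so DF ≈ 17.106.
Law of cosines again: cos F = (DF² + FE² − ED²)/(2·DF·FE) ≈ 0.88539, so ∠F ≈ 27.70°.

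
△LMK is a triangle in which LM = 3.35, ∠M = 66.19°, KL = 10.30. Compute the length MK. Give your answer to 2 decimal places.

11.19

Law of sines: sin K = LM·sin M/KL ≈ 0.29756.
Since KL ≥ LM, only the acute value applies: ∠K ≈ 17.31°.
Then ∠L = 180° − ∠M − ∠K ≈ 96.50°.
Law of sines gives MK = KL·sin L/sin M ≈ 11.186.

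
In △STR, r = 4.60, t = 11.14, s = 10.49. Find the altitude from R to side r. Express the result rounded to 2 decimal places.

Semiperimeter p = (10.49 + 11.14 + 4.6)/2 = 13.115.
Heron's formula: area = √(13.115·2.625·1.975·8.515) ≈ 24.062.
The altitude from R has length 2·area/r ≈ 10.462.

10.46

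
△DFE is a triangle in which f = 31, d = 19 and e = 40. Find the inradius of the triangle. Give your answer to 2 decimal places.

6.36

Semiperimeter s = (19 + 31 + 40)/2 = 45.
Heron's formula: area = √(45·26·14·5) ≈ 286.18.
Inradius = area/s = 286.18/45 ≈ 6.3596.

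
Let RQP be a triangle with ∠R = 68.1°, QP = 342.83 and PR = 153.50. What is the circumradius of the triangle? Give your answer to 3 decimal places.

184.747

Law of sines: sin Q = PR·sin R/QP ≈ 0.41543.
Since QP ≥ PR, only the acute value applies: ∠Q ≈ 24.55°.
Then ∠P = 180° − ∠R − ∠Q ≈ 87.35°.
Law of sines gives RQ = QP·sin P/sin R ≈ 369.1.
Circumradius = QP/(2 sin R) ≈ 184.75.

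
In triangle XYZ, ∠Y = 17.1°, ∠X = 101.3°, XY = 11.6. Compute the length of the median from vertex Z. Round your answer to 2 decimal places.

The third angle is ∠Z = 180° − ∠X − ∠Y = 61.60°.
Law of sines: YZ = XY·sin X/sin Z ≈ 12.931.
Law of sines: ZX = XY·sin Y/sin Z ≈ 3.8775.
Median from Z: ½√(2·YZ² + 2·ZX² − XY²) ≈ 7.5821.

m_Z ≈ 7.58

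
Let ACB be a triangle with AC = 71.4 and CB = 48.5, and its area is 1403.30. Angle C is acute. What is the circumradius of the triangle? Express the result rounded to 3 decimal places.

From area = ½·AC·CB·sin C, we get sin C = 2·area/(AC·CB) ≈ 0.81048.
Taking the acute solution, ∠C ≈ 54.14°.
Law of cosines then gives BA ≈ 58.252.
Circumradius = BA/(2 sin C) ≈ 35.937.

R ≈ 35.937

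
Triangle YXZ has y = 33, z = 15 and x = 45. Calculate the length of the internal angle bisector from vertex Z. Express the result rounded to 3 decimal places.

t_Z ≈ 37.816

By the law of cosines, cos Z = (y² + x² − z²) / (2·y·x) ≈ 0.97273, so ∠Z ≈ 13.41°.
The bisector from Z has length 2·y·x·cos(∠Z/2)/(y+x) ≈ 37.816.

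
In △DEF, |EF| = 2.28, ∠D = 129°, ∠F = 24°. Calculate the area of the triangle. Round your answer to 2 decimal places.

The third angle is ∠E = 180° − ∠F − ∠D = 27.00°.
Law of sines: |FD| = |EF|·sin E/sin D ≈ 1.3319.
Law of sines: |DE| = |EF|·sin F/sin D ≈ 1.1933.
Area = ½·|EF|·|FD|·sin F ≈ 0.61759.

0.62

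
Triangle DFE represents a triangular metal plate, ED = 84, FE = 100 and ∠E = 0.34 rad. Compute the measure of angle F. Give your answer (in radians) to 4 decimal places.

By the law of cosines, DF² = FE² + ED² − 2·FE·ED·cos E = 1217.7, so DF ≈ 34.896.
Law of cosines again: cos F = (DF² + FE² − ED²)/(2·DF·FE) ≈ 0.59631, so ∠F ≈ 0.932 rad.

∠F ≈ 0.9319 rad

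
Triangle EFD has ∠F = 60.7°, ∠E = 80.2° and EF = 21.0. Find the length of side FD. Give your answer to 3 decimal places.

The third angle is ∠D = 180° − ∠E − ∠F = 39.10°.
Law of sines: FD = EF·sin E/sin D ≈ 32.812.

32.812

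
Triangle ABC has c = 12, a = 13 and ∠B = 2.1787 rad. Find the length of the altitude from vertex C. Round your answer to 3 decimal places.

10.671

By the law of cosines, b² = c² + a² − 2·c·a·cos B = 491.2, so b ≈ 22.163.
Area = ½·c·a·sin B ≈ 64.026.
The altitude from C has length 2·area/c ≈ 10.671.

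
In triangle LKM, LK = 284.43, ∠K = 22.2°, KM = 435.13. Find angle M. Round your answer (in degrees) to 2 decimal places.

By the law of cosines, ML² = LK² + KM² − 2·LK·KM·cos K = 41060, so ML ≈ 202.63.
Law of cosines again: cos M = (KM² + ML² − LK²)/(2·KM·ML) ≈ 0.84777, so ∠M ≈ 32.03°.

∠M ≈ 32.03°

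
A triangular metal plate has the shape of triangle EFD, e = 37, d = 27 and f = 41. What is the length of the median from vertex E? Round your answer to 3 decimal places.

29.373

Median from E: ½√(2·f² + 2·d² − e²) ≈ 29.373.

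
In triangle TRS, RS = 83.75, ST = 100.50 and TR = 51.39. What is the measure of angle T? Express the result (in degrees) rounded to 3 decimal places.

By the law of cosines, cos T = (ST² + TR² − RS²) / (2·ST·TR) ≈ 0.55445, so ∠T ≈ 56.33°.

56.327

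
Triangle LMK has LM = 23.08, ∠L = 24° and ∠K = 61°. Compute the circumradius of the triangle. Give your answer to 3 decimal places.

13.194

The third angle is ∠M = 180° − ∠K − ∠L = 95.00°.
Law of sines: MK = LM·sin L/sin K ≈ 10.733.
Law of sines: KL = LM·sin M/sin K ≈ 26.288.
Circumradius = LM/(2 sin K) ≈ 13.194.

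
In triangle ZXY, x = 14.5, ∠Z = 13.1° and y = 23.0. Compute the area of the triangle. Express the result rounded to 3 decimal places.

Area = ½·x·y·sin Z ≈ 37.794.

area ≈ 37.794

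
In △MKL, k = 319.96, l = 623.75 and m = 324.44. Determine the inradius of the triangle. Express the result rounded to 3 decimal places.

Semiperimeter s = (324.44 + 319.96 + 623.75)/2 = 634.08.
Heron's formula: area = √(634.08·309.64·314.12·10.325) ≈ 25234.
Inradius = area/s = 25234/634.08 ≈ 39.796.

r ≈ 39.796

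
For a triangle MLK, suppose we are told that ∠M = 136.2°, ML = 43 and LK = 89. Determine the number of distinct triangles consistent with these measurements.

1

ML·sin M = 43·sin(136.2°) ≈ 29.76.
Since ∠M is not acute, a triangle exists only if LK > ML; here LK > ML, so there is exactly one triangle.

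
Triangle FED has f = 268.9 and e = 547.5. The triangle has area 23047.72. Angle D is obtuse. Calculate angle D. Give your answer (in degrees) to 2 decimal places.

161.75

From area = ½·f·e·sin D, we get sin D = 2·area/(f·e) ≈ 0.31310.
Taking the obtuse solution, ∠D ≈ 161.75°.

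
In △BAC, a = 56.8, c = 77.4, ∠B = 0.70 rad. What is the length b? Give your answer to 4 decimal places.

By the law of cosines, b² = a² + c² − 2·a·c·cos B = 2492, so b ≈ 49.92.

49.9201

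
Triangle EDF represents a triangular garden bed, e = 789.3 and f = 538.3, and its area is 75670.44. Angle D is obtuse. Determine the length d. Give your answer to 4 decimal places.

From area = ½·f·e·sin D, we get sin D = 2·area/(f·e) ≈ 0.35620.
Taking the obtuse solution, ∠D ≈ 159.13°.
Law of cosines then gives d ≈ 1306.4.

1306.4405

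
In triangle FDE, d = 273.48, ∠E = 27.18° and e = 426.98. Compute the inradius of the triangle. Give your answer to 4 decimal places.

r ≈ 60.2029

Law of sines: sin D = d·sin E/e ≈ 0.29257.
Since e ≥ d, only the acute value applies: ∠D ≈ 17.01°.
Then ∠F = 180° − ∠E − ∠D ≈ 135.81°.
Law of sines gives f = e·sin F/sin E ≈ 651.58.
Area = ½·e·d·sin F ≈ 40698.
Semiperimeter s = (651.58+273.48+426.98)/2 = 676.02.
Inradius = area/s = 40698/676.02 ≈ 60.203.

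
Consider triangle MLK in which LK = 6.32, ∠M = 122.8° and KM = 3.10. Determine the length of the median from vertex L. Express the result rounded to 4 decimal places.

m_L ≈ 5.0878

Law of sines: sin L = KM·sin M/LK ≈ 0.41230.
Since LK ≥ KM, only the acute value applies: ∠L ≈ 24.35°.
Then ∠K = 180° − ∠M − ∠L ≈ 32.85°.
Law of sines gives ML = LK·sin K/sin M ≈ 4.0785.
Median from L: ½√(2·ML² + 2·LK² − KM²) ≈ 5.0878.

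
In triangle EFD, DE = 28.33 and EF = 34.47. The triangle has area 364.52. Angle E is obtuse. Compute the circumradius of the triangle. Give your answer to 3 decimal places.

R ≈ 38.416

From area = ½·DE·EF·sin E, we get sin E = 2·area/(DE·EF) ≈ 0.74656.
Taking the obtuse solution, ∠E ≈ 131.71°.
Law of cosines then gives FD ≈ 57.36.
Circumradius = FD/(2 sin E) ≈ 38.416.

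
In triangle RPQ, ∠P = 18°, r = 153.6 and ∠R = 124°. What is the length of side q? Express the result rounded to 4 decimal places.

114.0667

The third angle is ∠Q = 180° − ∠R − ∠P = 38.00°.
Law of sines: q = r·sin Q/sin R ≈ 114.07.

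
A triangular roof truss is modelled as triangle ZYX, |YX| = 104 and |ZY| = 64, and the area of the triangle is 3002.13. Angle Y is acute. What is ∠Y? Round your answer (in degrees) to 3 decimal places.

64.433

From area = ½·|ZY|·|YX|·sin Y, we get sin Y = 2·area/(|ZY|·|YX|) ≈ 0.90208.
Taking the acute solution, ∠Y ≈ 64.43°.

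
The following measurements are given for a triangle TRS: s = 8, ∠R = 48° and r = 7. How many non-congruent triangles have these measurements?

s·sin R = 8·sin(48°) ≈ 5.945.
Since s sin R < r < s (5.945 < 7 < 8), two triangles exist.

2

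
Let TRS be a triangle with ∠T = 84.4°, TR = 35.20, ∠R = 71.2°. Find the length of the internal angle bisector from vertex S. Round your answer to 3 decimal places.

The third angle is ∠S = 180° − ∠T − ∠R = 24.40°.
Law of sines: RS = TR·sin T/sin S ≈ 84.802.
Law of sines: ST = TR·sin R/sin S ≈ 80.663.
The bisector from S has length 2·RS·ST·cos(∠S/2)/(RS+ST) ≈ 80.813.

t_S ≈ 80.813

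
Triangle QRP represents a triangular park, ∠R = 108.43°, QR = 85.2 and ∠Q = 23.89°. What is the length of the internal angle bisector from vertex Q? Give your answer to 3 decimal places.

t_Q ≈ 93.691

The third angle is ∠P = 180° − ∠Q − ∠R = 47.68°.
Law of sines: RP = QR·sin Q/sin P ≈ 46.666.
Law of sines: PQ = QR·sin R/sin P ≈ 109.32.
The bisector from Q has length 2·PQ·QR·cos(∠Q/2)/(PQ+QR) ≈ 93.691.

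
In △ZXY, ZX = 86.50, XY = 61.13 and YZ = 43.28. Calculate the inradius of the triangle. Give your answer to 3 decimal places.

r ≈ 12.962

Semiperimeter s = (61.13 + 43.28 + 86.5)/2 = 95.455.
Heron's formula: area = √(95.455·34.325·52.175·8.955) ≈ 1237.3.
Inradius = area/s = 1237.3/95.455 ≈ 12.962.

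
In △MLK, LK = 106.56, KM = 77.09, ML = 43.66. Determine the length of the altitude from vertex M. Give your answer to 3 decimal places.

Semiperimeter s = (106.56 + 77.09 + 43.66)/2 = 113.66.
Heron's formula: area = √(113.66·7.095·36.565·69.995) ≈ 1436.6.
The altitude from M has length 2·area/LK ≈ 26.963.

h_M ≈ 26.963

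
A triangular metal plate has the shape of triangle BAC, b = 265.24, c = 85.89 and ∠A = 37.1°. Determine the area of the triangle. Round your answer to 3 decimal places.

area ≈ 6870.980

Area = ½·c·b·sin A ≈ 6871.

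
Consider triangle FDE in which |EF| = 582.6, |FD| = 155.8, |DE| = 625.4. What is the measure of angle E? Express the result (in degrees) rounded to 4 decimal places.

By the law of cosines, cos E = (|DE|² + |EF|² − |FD|²) / (2·|DE|·|EF|) ≈ 0.96920, so ∠E ≈ 14.26°.

14.2563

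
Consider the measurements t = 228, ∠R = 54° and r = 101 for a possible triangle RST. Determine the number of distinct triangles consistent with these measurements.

t·sin R = 228·sin(54°) ≈ 184.5.
Since r = 101 < 184.5 = t sin R, no triangle exists.

0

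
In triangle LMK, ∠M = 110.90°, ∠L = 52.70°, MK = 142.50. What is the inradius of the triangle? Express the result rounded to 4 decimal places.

The third angle is ∠K = 180° − ∠L − ∠M = 16.40°.
Law of sines: KL = MK·sin M/sin L ≈ 167.35.
Law of sines: LM = MK·sin K/sin L ≈ 50.578.
Area = ½·MK·KL·sin K ≈ 3366.6.
Semiperimeter s = (142.5+167.35+50.578)/2 = 180.22.
Inradius = area/s = 3366.6/180.22 ≈ 18.681.

r ≈ 18.6810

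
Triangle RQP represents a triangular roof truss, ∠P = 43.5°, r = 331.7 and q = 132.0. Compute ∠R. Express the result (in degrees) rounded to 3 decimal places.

By the law of cosines, p² = r² + q² − 2·r·q·cos P = 63929, so p ≈ 252.84.
Law of cosines again: cos R = (q² + p² − r²)/(2·q·p) ≈ -0.42954, so ∠R ≈ 115.44°.

115.439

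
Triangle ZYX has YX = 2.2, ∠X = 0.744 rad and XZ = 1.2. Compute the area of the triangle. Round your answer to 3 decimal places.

Area = ½·YX·XZ·sin X ≈ 0.89395.

area ≈ 0.894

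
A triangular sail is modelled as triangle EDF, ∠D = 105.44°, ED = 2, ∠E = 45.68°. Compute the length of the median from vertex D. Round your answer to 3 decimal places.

The third angle is ∠F = 180° − ∠E − ∠D = 28.88°.
Law of sines: DF = ED·sin E/sin F ≈ 2.9627.
Law of sines: FE = ED·sin D/sin F ≈ 3.9915.
Median from D: ½√(2·ED² + 2·DF² − FE²) ≈ 1.551.

m_D ≈ 1.551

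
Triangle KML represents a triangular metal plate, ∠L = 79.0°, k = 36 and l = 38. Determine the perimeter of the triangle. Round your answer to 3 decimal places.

perimeter ≈ 94.840

Law of sines: sin K = k·sin L/l ≈ 0.92996.
Since l ≥ k, only the acute value applies: ∠K ≈ 68.43°.
Then ∠M = 180° − ∠L − ∠K ≈ 32.57°.
Law of sines gives m = l·sin M/sin L ≈ 20.84.
Semiperimeter s = (36+20.84+38)/2 = 47.42.
Perimeter = 36 + 20.84 + 38 = 94.84.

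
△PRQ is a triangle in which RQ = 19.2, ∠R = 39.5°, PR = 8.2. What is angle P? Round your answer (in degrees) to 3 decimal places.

By the law of cosines, QP² = PR² + RQ² − 2·PR·RQ·cos R = 192.91, so QP ≈ 13.889.
Law of cosines again: cos P = (QP² + PR² − RQ²)/(2·QP·PR) ≈ -0.47628, so ∠P ≈ 118.44°.

118.443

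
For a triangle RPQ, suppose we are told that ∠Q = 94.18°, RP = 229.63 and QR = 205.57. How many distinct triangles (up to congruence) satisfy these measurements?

1

QR·sin Q = 205.57·sin(94.18°) ≈ 205.
Since ∠Q is not acute, a triangle exists only if RP > QR; here RP > QR, so there is exactly one triangle.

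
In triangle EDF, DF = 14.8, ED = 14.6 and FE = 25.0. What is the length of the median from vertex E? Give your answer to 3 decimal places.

Median from E: ½√(2·FE² + 2·ED² − DF²) ≈ 19.087.

19.087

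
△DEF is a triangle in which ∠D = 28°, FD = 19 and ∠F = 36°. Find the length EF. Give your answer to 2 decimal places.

9.92

The third angle is ∠E = 180° − ∠F − ∠D = 116.00°.
Law of sines: EF = FD·sin D/sin E ≈ 9.9244.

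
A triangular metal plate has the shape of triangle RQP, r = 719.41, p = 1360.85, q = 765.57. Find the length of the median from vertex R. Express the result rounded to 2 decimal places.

1043.85

Median from R: ½√(2·q² + 2·p² − r²) ≈ 1043.8.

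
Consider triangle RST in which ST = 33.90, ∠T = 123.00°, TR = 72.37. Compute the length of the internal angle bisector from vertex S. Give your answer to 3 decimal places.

By the law of cosines, RS² = ST² + TR² − 2·ST·TR·cos T = 9059, so RS ≈ 95.179.
Law of cosines again: cos S = (RS² + ST² − TR²)/(2·RS·ST) ≈ 0.77029, so ∠S ≈ 39.62°.
The bisector from S has length 2·RS·ST·cos(∠S/2)/(RS+ST) ≈ 47.035.

t_S ≈ 47.035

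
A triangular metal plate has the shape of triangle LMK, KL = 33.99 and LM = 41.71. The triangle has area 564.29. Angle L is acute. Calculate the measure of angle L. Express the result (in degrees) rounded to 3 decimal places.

From area = ½·KL·LM·sin L, we get sin L = 2·area/(KL·LM) ≈ 0.79605.
Taking the acute solution, ∠L ≈ 52.75°.

∠L ≈ 52.755°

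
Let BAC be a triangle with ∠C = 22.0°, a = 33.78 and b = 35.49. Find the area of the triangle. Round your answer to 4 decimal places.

area ≈ 224.5490

Area = ½·b·a·sin C ≈ 224.55.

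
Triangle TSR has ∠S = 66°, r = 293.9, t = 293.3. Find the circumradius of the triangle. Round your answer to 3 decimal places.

By the law of cosines, s² = r² + t² − 2·r·t·cos S = 1.0228e+05, so s ≈ 319.81.
Area = ½·r·t·sin S ≈ 39374.
Circumradius = s/(2 sin S) ≈ 175.04.

175.039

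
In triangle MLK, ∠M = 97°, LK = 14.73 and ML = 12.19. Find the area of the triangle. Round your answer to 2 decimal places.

41.84

Law of sines: sin K = ML·sin M/LK ≈ 0.82139.
Since LK ≥ ML, only the acute value applies: ∠K ≈ 55.22°.
Then ∠L = 180° − ∠M − ∠K ≈ 27.78°.
Law of sines gives KM = LK·sin L/sin M ≈ 6.9158.
Area = ½·LK·ML·sin L ≈ 41.838.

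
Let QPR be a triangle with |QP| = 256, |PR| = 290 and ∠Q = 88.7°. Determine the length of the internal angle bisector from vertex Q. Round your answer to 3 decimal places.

t_Q ≈ 130.734

Law of sines: sin R = |QP|·sin Q/|PR| ≈ 0.88253.
Since |PR| ≥ |QP|, only the acute value applies: ∠R ≈ 61.95°.
Then ∠P = 180° − ∠Q − ∠R ≈ 29.35°.
Law of sines gives |RQ| = |PR|·sin P/sin Q ≈ 142.18.
The bisector from Q has length 2·|RQ|·|QP|·cos(∠Q/2)/(|RQ|+|QP|) ≈ 130.73.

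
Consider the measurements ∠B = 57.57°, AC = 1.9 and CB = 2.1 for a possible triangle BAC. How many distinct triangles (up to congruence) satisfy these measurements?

2

CB·sin B = 2.1·sin(57.57°) ≈ 1.772.
Since CB sin B < AC < CB (1.772 < 1.9 < 2.1), two triangles exist.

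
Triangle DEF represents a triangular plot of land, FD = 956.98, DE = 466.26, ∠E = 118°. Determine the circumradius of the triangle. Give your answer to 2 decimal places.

R ≈ 541.92

Law of sines: sin F = DE·sin E/FD ≈ 0.43019.
Since FD ≥ DE, only the acute value applies: ∠F ≈ 25.48°.
Then ∠D = 180° − ∠E − ∠F ≈ 36.52°.
Law of sines gives EF = FD·sin D/sin E ≈ 645.01.
Circumradius = FD/(2 sin E) ≈ 541.92.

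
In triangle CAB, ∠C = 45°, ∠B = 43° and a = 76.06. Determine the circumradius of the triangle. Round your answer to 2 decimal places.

R ≈ 38.05

The third angle is ∠A = 180° − ∠B − ∠C = 92.00°.
Law of sines: c = a·sin C/sin A ≈ 53.815.
Law of sines: b = a·sin B/sin A ≈ 51.904.
Circumradius = a/(2 sin A) ≈ 38.053.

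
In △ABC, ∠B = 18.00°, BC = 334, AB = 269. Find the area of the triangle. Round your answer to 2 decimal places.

area ≈ 13881.97

Area = ½·AB·BC·sin B ≈ 13882.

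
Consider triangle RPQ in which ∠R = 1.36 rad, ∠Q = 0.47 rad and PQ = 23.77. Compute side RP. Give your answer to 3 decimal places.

The third angle is ∠P = π − ∠Q − ∠R = 1.312 rad.
Law of sines: RP = PQ·sin Q/sin R ≈ 11.009.

11.009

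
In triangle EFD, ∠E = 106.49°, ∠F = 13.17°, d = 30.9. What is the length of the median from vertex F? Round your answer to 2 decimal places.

The third angle is ∠D = 180° − ∠E − ∠F = 60.34°.
Law of sines: e = d·sin E/sin D ≈ 34.096.
Law of sines: f = d·sin F/sin D ≈ 8.1018.
Median from F: ½√(2·d² + 2·e² − f²) ≈ 32.284.

m_F ≈ 32.28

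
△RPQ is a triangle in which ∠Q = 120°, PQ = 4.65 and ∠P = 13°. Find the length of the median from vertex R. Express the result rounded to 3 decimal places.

m_R ≈ 3.283

The third angle is ∠R = 180° − ∠P − ∠Q = 47.00°.
Law of sines: QR = PQ·sin P/sin R ≈ 1.4303.
Law of sines: RP = PQ·sin Q/sin R ≈ 5.5063.
Median from R: ½√(2·QR² + 2·RP² − PQ²) ≈ 3.2828.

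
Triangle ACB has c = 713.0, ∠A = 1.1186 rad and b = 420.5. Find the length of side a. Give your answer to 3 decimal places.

650.526

By the law of cosines, a² = c² + b² − 2·c·b·cos A = 4.2318e+05, so a ≈ 650.53.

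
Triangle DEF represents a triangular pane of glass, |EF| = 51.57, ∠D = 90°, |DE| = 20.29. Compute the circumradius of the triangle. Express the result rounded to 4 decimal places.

25.7850

Law of sines: sin F = |DE|·sin D/|EF| ≈ 0.39345.
Since |EF| ≥ |DE|, only the acute value applies: ∠F ≈ 23.17°.
Then ∠E = 180° − ∠D − ∠F ≈ 66.83°.
Law of sines gives |FD| = |EF|·sin E/sin D ≈ 47.411.
Circumradius = |EF|/(2 sin D) ≈ 25.785.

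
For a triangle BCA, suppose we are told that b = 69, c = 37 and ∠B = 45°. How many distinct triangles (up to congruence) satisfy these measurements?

1

c·sin B = 37·sin(45°) ≈ 26.16.
Since b ≥ c, exactly one triangle exists.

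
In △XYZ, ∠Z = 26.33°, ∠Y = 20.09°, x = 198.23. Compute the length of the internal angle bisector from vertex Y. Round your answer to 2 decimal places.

148.25

The third angle is ∠X = 180° − ∠Y − ∠Z = 133.58°.
Law of sines: y = x·sin Y/sin X ≈ 93.995.
Law of sines: z = x·sin Z/sin X ≈ 121.37.
The bisector from Y has length 2·z·x·cos(∠Y/2)/(z+x) ≈ 148.25.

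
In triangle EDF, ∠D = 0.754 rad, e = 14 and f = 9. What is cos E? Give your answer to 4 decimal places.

By the law of cosines, d² = f² + e² − 2·f·e·cos D = 93.303, so d ≈ 9.6593.
Law of cosines again: cos E = (d² + f² − e²)/(2·d·f) ≈ -0.12479, so ∠E ≈ 1.696 rad.

-0.1248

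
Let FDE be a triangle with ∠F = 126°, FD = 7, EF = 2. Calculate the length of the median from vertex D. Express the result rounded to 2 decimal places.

7.63

By the law of cosines, DE² = EF² + FD² − 2·EF·FD·cos F = 69.458, so DE ≈ 8.3341.
Median from D: ½√(2·FD² + 2·DE² − EF²) ≈ 7.6308.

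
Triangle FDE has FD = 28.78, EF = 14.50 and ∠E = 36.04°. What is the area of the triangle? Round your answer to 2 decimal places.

area ≈ 167.26

Law of sines: sin D = EF·sin E/FD ≈ 0.29642.
Since FD ≥ EF, only the acute value applies: ∠D ≈ 17.24°.
Then ∠F = 180° − ∠E − ∠D ≈ 126.72°.
Law of sines gives DE = FD·sin F/sin E ≈ 39.211.
Area = ½·FD·EF·sin F ≈ 167.26.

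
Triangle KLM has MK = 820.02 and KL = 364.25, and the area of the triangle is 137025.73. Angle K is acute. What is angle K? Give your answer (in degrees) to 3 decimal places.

From area = ½·MK·KL·sin K, we get sin K = 2·area/(MK·KL) ≈ 0.91750.
Taking the acute solution, ∠K ≈ 66.56°.

∠K ≈ 66.564°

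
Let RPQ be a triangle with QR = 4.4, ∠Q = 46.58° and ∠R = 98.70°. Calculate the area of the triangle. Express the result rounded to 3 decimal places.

The third angle is ∠P = 180° − ∠Q − ∠R = 34.72°.
Law of sines: PQ = QR·sin R/sin P ≈ 7.6363.
Law of sines: RP = QR·sin Q/sin P ≈ 5.6111.
Area = ½·QR·PQ·sin Q ≈ 12.202.

area ≈ 12.202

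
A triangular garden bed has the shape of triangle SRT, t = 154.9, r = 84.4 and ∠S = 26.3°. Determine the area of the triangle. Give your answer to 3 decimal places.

area ≈ 2896.259

Area = ½·r·t·sin S ≈ 2896.3.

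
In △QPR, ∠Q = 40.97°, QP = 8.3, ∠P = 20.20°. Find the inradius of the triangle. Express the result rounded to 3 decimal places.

The third angle is ∠R = 180° − ∠Q − ∠P = 118.83°.
Law of sines: PR = QP·sin Q/sin R ≈ 6.212.
Law of sines: RQ = QP·sin P/sin R ≈ 3.2715.
Area = ½·QP·PR·sin P ≈ 8.9017.
Semiperimeter s = (6.212+3.2715+8.3)/2 = 8.8917.
Inradius = area/s = 8.9017/8.8917 ≈ 1.0011.

r ≈ 1.001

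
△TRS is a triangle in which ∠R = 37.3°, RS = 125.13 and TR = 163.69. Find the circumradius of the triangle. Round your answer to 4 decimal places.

81.9523

By the law of cosines, ST² = TR² + RS² − 2·TR·RS·cos R = 9865.3, so ST ≈ 99.324.
Area = ½·TR·RS·sin R ≈ 6206.1.
Circumradius = ST/(2 sin R) ≈ 81.952.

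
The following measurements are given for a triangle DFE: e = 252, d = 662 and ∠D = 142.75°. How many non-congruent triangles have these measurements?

e·sin D = 252·sin(142.75°) ≈ 152.5.
Since ∠D is not acute, a triangle exists only if d > e; here d > e, so there is exactly one triangle.

1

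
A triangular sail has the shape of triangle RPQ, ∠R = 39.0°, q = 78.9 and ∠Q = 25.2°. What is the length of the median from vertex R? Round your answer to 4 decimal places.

116.7465

The third angle is ∠P = 180° − ∠Q − ∠R = 115.80°.
Law of sines: r = q·sin R/sin Q ≈ 116.62.
Law of sines: p = q·sin P/sin Q ≈ 166.84.
Median from R: ½√(2·p² + 2·q² − r²) ≈ 116.75.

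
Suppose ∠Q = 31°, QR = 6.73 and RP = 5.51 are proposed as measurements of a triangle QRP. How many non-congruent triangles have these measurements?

2

QR·sin Q = 6.73·sin(31°) ≈ 3.466.
Since QR sin Q < RP < QR (3.466 < 5.51 < 6.73), two triangles exist.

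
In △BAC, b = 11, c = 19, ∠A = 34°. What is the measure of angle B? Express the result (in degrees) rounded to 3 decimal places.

31.904

By the law of cosines, a² = c² + b² − 2·c·b·cos A = 135.46, so a ≈ 11.639.
Law of cosines again: cos B = (a² + c² − b²)/(2·a·c) ≈ 0.84893, so ∠B ≈ 31.90°.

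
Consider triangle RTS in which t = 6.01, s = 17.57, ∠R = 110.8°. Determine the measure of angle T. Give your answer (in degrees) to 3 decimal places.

∠T ≈ 15.915°

By the law of cosines, r² = t² + s² − 2·t·s·cos R = 419.82, so r ≈ 20.49.
Law of cosines again: cos T = (s² + r² − t²)/(2·s·r) ≈ 0.96167, so ∠T ≈ 15.91°.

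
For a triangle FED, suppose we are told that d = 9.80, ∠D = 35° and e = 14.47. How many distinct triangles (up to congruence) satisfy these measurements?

2

e·sin D = 14.47·sin(35°) ≈ 8.3.
Since e sin D < d < e (8.3 < 9.80 < 14.47), two triangles exist.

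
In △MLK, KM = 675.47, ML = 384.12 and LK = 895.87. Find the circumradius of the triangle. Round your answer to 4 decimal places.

By the law of cosines, cos M = (KM² + ML² − LK²) / (2·KM·ML) ≈ -0.38305, so ∠M ≈ 112.52°.
Circumradius = LK/(2 sin M) ≈ 484.92.

R ≈ 484.9218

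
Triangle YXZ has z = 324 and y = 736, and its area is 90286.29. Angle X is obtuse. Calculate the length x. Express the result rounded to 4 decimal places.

From area = ½·z·y·sin X, we get sin X = 2·area/(z·y) ≈ 0.75723.
Taking the obtuse solution, ∠X ≈ 130.78°.
Law of cosines then gives x ≈ 978.86.

978.8644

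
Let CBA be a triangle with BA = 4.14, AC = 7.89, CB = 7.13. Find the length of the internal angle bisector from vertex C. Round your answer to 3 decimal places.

By the law of cosines, cos C = (AC² + CB² − BA²) / (2·AC·CB) ≈ 0.85280, so ∠C ≈ 0.549 rad.
The bisector from C has length 2·AC·CB·cos(∠C/2)/(AC+CB) ≈ 7.2098.

7.210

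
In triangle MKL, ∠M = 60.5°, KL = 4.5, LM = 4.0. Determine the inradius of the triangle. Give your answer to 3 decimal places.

1.260

Law of sines: sin K = LM·sin M/KL ≈ 0.77365.
Since KL ≥ LM, only the acute value applies: ∠K ≈ 50.68°.
Then ∠L = 180° − ∠M − ∠K ≈ 68.82°.
Law of sines gives MK = KL·sin L/sin M ≈ 4.821.
Area = ½·KL·LM·sin L ≈ 8.3919.
Semiperimeter s = (4.5+4+4.821)/2 = 6.6605.
Inradius = area/s = 8.3919/6.6605 ≈ 1.26.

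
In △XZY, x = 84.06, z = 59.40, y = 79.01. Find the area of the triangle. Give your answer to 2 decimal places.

2247.05

Semiperimeter s = (84.06 + 59.4 + 79.01)/2 = 111.24.
Heron's formula: area = √(111.24·27.175·51.835·32.225) ≈ 2247.1.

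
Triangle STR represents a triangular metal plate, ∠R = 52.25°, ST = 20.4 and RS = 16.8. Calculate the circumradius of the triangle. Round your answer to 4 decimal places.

Law of sines: sin T = RS·sin R/ST ≈ 0.65116.
Since ST ≥ RS, only the acute value applies: ∠T ≈ 40.63°.
Then ∠S = 180° − ∠R − ∠T ≈ 87.12°.
Law of sines gives TR = ST·sin S/sin R ≈ 25.768.
Circumradius = ST/(2 sin R) ≈ 12.9.

12.9001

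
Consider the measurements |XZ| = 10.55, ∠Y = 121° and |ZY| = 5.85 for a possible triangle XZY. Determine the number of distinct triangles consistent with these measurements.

1

|ZY|·sin Y = 5.85·sin(121°) ≈ 5.014.
Since ∠Y is not acute, a triangle exists only if |XZ| > |ZY|; here |XZ| > |ZY|, so there is exactly one triangle.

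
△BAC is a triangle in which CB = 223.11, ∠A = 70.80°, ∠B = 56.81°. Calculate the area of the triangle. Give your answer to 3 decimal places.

area ≈ 17471.947

The third angle is ∠C = 180° − ∠B − ∠A = 52.39°.
Law of sines: AC = CB·sin B/sin A ≈ 197.71.
Law of sines: BA = CB·sin C/sin A ≈ 187.15.
Area = ½·CB·AC·sin C ≈ 17472.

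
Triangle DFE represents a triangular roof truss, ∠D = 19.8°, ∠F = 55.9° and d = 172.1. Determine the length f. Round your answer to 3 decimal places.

The third angle is ∠E = 180° − ∠D − ∠F = 104.30°.
Law of sines: f = d·sin F/sin D ≈ 420.71.

420.706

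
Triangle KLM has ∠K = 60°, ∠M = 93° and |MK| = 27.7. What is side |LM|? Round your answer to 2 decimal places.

52.84

The third angle is ∠L = 180° − ∠M − ∠K = 27.00°.
Law of sines: |LM| = |MK|·sin K/sin L ≈ 52.84.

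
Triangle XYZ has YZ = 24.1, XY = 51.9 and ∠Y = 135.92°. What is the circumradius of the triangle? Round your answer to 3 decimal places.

By the law of cosines, ZX² = XY² + YZ² − 2·XY·YZ·cos Y = 5071.5, so ZX ≈ 71.214.
Area = ½·XY·YZ·sin Y ≈ 435.06.
Circumradius = ZX/(2 sin Y) ≈ 51.185.

51.185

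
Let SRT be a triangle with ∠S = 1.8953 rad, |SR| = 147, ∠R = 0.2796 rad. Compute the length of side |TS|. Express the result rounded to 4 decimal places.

49.2919

The third angle is ∠T = π − ∠S − ∠R = 0.9667 rad.
Law of sines: |TS| = |SR|·sin R/sin T ≈ 49.292.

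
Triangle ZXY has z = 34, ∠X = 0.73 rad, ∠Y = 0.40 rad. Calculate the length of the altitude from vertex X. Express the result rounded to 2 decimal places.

The third angle is ∠Z = π − ∠X − ∠Y = 2.012 rad.
Law of sines: x = z·sin X/sin Z ≈ 25.07.
Law of sines: y = z·sin Y/sin Z ≈ 14.64.
Area = ½·z·x·sin Y ≈ 165.97.
The altitude from X has length 2·area/x ≈ 13.24.

h_X ≈ 13.24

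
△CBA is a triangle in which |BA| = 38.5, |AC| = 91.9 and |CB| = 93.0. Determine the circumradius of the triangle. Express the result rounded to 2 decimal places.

By the law of cosines, cos C = (|AC|² + |CB|² − |BA|²) / (2·|AC|·|CB|) ≈ 0.91336, so ∠C ≈ 24.03°.
Circumradius = |BA|/(2 sin C) ≈ 47.278.

R ≈ 47.28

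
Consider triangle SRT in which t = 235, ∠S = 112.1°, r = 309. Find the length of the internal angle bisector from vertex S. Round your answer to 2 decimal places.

t_S ≈ 149.09

By the law of cosines, s² = r² + t² − 2·r·t·cos S = 2.0535e+05, so s ≈ 453.15.
The bisector from S has length 2·r·t·cos(∠S/2)/(r+t) ≈ 149.09.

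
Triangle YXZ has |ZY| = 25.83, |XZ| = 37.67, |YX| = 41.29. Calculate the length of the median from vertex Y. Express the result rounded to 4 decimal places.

Median from Y: ½√(2·|ZY|² + 2·|YX|² − |XZ|²) ≈ 28.832.

m_Y ≈ 28.8317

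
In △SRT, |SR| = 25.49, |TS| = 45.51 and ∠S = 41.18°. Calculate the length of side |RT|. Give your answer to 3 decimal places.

By the law of cosines, |RT|² = |TS|² + |SR|² − 2·|TS|·|SR|·cos S = 974.69, so |RT| ≈ 31.22.

31.220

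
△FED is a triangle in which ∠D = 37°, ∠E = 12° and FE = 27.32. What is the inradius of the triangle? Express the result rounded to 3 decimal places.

The third angle is ∠F = 180° − ∠E − ∠D = 131.00°.
Law of sines: ED = FE·sin F/sin D ≈ 34.261.
Law of sines: DF = FE·sin E/sin D ≈ 9.4384.
Area = ½·FE·ED·sin E ≈ 97.303.
Semiperimeter s = (34.261+9.4384+27.32)/2 = 35.51.
Inradius = area/s = 97.303/35.51 ≈ 2.7402.

2.740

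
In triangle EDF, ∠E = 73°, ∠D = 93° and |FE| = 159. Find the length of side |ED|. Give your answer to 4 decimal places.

The third angle is ∠F = 180° − ∠E − ∠D = 14.00°.
Law of sines: |ED| = |FE|·sin F/sin D ≈ 38.518.

38.5184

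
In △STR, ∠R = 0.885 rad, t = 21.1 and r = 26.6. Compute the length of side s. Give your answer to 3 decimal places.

Law of sines: sin T = t·sin R/r ≈ 0.61389.
Since r ≥ t, only the acute value applies: ∠T ≈ 0.661 rad.
Then ∠S = π − ∠R − ∠T ≈ 1.596 rad.
Law of sines gives s = r·sin S/sin R ≈ 34.36.

34.360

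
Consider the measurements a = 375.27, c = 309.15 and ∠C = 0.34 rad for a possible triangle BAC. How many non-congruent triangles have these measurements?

2

a·sin C = 375.27·sin(0.34 rad) ≈ 125.1.
Since a sin C < c < a (125.1 < 309.15 < 375.27), two triangles exist.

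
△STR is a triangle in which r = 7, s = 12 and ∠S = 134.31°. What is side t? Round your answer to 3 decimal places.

6.015

Law of sines: sin R = r·sin S/s ≈ 0.41742.
Since s ≥ r, only the acute value applies: ∠R ≈ 24.67°.
Then ∠T = 180° − ∠S − ∠R ≈ 21.02°.
Law of sines gives t = s·sin T/sin S ≈ 6.0148.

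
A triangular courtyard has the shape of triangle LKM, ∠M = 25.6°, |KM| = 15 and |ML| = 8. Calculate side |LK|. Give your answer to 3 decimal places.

By the law of cosines, |LK|² = |KM|² + |ML|² − 2·|KM|·|ML|·cos M = 72.56, so |LK| ≈ 8.5182.

8.518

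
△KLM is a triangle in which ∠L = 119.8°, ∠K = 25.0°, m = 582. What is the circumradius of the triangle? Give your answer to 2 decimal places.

R ≈ 504.83

The third angle is ∠M = 180° − ∠K − ∠L = 35.20°.
Law of sines: k = m·sin K/sin M ≈ 426.7.
Law of sines: l = m·sin L/sin M ≈ 876.15.
Circumradius = m/(2 sin M) ≈ 504.83.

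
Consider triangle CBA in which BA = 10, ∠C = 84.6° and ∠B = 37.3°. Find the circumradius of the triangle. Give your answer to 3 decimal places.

The third angle is ∠A = 180° − ∠C − ∠B = 58.10°.
Law of sines: AC = BA·sin B/sin C ≈ 6.0869.
Law of sines: CB = BA·sin A/sin C ≈ 8.5276.
Circumradius = BA/(2 sin C) ≈ 5.0223.

R ≈ 5.022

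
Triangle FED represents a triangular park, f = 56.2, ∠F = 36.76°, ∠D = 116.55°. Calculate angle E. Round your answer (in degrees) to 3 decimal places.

The third angle is ∠E = 180° − ∠D − ∠F = 26.69°.

∠E ≈ 26.690°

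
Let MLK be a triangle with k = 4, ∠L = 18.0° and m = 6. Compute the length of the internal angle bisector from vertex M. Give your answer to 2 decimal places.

By the law of cosines, l² = k² + m² − 2·k·m·cos L = 6.3493, so l ≈ 2.5198.
Law of cosines again: cos M = (l² + k² − m²)/(2·l·k) ≈ -0.67718, so ∠M ≈ 132.62°.
The bisector from M has length 2·l·k·cos(∠M/2)/(l+k) ≈ 1.2422.

1.24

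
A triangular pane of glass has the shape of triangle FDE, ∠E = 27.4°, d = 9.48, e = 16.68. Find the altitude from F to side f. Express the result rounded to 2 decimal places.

h_F ≈ 4.36

Law of sines: sin D = d·sin E/e ≈ 0.26155.
Since e ≥ d, only the acute value applies: ∠D ≈ 15.16°.
Then ∠F = 180° − ∠E − ∠D ≈ 137.44°.
Law of sines gives f = e·sin F/sin E ≈ 24.516.
Area = ½·e·d·sin F ≈ 53.478.
The altitude from F has length 2·area/f ≈ 4.3627.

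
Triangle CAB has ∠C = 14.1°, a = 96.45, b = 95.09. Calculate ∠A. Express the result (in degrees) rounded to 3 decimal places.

86.236

By the law of cosines, c² = a² + b² − 2·a·b·cos C = 554.48, so c ≈ 23.547.
Law of cosines again: cos A = (b² + c² − a²)/(2·b·c) ≈ 0.06565, so ∠A ≈ 86.24°.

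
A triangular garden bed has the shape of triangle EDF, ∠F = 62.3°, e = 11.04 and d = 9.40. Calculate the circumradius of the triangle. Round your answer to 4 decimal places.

6.0233

By the law of cosines, f² = e² + d² − 2·e·d·cos F = 113.76, so f ≈ 10.666.
Area = ½·e·d·sin F ≈ 45.941.
Circumradius = f/(2 sin F) ≈ 6.0233.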